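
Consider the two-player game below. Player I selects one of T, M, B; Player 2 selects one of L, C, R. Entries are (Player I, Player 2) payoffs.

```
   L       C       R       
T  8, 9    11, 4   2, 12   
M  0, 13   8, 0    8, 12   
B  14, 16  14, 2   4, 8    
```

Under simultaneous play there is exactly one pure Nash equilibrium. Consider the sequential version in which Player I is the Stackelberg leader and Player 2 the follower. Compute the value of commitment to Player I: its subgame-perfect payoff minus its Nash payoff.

0

Solve by backward induction (Player I leads).
- T: BR = R, leader payoff 2.
- M: BR = L, leader payoff 0.
- B: BR = L, leader payoff 14.
Among 2, 0, 14, the best is 14 at B. Subgame-perfect outcome: (B, L) with payoffs (14, 16).
Under simultaneous play:
Player I's best replies: L→B; C→B; R→M.
Player 2's best replies: T→R; M→L; B→L.
The unique mutual best reply is (B, L), giving (14, 16).
Player I's commitment gain: 14 − 14 = 0.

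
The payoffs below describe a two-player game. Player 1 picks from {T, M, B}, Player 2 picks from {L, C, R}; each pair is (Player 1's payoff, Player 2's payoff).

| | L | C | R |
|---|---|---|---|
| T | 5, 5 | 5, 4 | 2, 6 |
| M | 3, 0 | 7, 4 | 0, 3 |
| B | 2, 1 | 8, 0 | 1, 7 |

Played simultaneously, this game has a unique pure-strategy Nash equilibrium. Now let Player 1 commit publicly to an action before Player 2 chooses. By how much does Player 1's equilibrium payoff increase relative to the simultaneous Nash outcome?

5

Backward induction with Player 1 moving first.
- T: Player 2 compares 5, 4, 6 and picks R; Player 1 would get 2.
- M: Player 2 compares 0, 4, 3 and picks C; Player 1 would get 7.
- B: Player 2 compares 1, 0, 7 and picks R; Player 1 would get 1.
Player 1's induced payoffs are 2, 7, 1, so Player 1 commits to M. Subgame-perfect outcome: (M, C) with payoffs (7, 4).
Now find the simultaneous Nash equilibrium.
Player 1's best replies: L→T; C→B; R→T.
Player 2's best replies: T→R; M→C; B→R.
The unique mutual best reply is (T, R), giving (2, 6).
Player 1's commitment gain: 7 − 2 = 5.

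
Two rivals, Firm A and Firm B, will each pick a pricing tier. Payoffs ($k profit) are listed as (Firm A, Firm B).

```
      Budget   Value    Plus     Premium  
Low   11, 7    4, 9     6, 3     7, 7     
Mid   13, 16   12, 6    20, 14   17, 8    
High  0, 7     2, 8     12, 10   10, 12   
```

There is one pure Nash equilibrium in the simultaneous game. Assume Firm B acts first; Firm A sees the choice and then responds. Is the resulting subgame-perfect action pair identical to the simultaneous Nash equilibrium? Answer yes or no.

Firm A best-responds to each possible Firm B move:
- Budget: BR = Mid, leader payoff 16.
- Value: BR = Mid, leader payoff 6.
- Plus: BR = Mid, leader payoff 14.
- Premium: BR = Mid, leader payoff 8.
Firm B's induced payoffs are 16, 6, 14, 8, so Firm B commits to Budget. Subgame-perfect outcome: (Mid, Budget) with payoffs (13, 16).
For the simultaneous game, intersect best replies.
Firm A's best replies: Budget→Mid; Value→Mid; Plus→Mid; Premium→Mid.
Firm B's best replies: Low→Value; Mid→Budget; High→Premium.
Only (Mid, Budget) has each player best-responding; Nash payoffs (13, 16).
Sequential outcome (Mid, Budget) coincides with the Nash profile (Mid, Budget).

yes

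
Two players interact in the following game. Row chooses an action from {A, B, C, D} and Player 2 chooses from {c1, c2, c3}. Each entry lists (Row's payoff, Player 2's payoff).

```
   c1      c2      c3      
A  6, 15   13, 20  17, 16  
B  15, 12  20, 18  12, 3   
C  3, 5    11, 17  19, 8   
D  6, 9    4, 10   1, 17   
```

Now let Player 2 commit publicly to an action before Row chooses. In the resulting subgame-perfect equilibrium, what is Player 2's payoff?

18

Solve by backward induction (Player 2 leads).
- c1: BR = B, leader payoff 12.
- c2: BR = B, leader payoff 18.
- c3: BR = C, leader payoff 8.
Maximizing over 12, 18, 8, Player 2 chooses c2. Subgame-perfect outcome: (B, c2) with payoffs (20, 18).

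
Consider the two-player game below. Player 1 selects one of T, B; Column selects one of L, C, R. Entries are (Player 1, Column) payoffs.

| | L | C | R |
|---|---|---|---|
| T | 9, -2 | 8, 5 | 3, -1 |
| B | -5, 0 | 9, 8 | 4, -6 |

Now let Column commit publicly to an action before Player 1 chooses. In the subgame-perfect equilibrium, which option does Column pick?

C

Work backward from Player 1's decision.
- L: BR = T, leader payoff -2.
- C: BR = B, leader payoff 8.
- R: BR = B, leader payoff -6.
Column's induced payoffs are -2, 8, -6, so Column commits to C. Subgame-perfect outcome: (B, C) with payoffs (9, 8).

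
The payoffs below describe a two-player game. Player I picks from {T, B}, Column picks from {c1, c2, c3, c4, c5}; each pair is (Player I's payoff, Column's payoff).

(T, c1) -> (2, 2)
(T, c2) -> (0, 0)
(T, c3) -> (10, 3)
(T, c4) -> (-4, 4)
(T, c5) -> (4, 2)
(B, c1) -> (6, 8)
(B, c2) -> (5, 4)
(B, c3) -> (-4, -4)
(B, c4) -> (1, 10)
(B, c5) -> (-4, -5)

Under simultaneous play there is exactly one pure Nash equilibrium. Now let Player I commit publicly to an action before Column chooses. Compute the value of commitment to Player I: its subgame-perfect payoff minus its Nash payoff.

0

Work backward from Column's decision.
- T → Column plays c4 (best of 2, 0, 3, 4, 2); Player I gets -4.
- B → Column plays c4 (best of 8, 4, -4, 10, -5); Player I gets 1.
Among -4, 1, the best is 1 at B. Subgame-perfect outcome: (B, c4) with payoffs (1, 10).
Now find the simultaneous Nash equilibrium.
Player I's best replies: c1→B; c2→B; c3→T; c4→B; c5→T.
Column's best replies: T→c4; B→c4.
Only (B, c4) has each player best-responding; Nash payoffs (1, 10).
Player I's commitment gain: 1 − 1 = 0.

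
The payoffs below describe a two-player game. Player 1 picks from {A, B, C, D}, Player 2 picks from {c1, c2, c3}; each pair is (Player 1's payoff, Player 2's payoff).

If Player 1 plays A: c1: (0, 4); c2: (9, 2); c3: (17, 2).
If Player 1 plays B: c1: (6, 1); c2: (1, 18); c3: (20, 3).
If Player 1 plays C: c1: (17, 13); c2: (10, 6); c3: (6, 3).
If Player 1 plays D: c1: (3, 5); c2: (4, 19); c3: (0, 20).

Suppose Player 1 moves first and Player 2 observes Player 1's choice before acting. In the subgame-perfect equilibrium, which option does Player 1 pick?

C

Player 2 best-responds to each possible Player 1 move:
- A: BR = c1, leader payoff 0.
- B: BR = c2, leader payoff 1.
- C: BR = c1, leader payoff 17.
- D: BR = c3, leader payoff 0.
Among 0, 1, 17, 0, the best is 17 at C. Subgame-perfect outcome: (C, c1) with payoffs (17, 13).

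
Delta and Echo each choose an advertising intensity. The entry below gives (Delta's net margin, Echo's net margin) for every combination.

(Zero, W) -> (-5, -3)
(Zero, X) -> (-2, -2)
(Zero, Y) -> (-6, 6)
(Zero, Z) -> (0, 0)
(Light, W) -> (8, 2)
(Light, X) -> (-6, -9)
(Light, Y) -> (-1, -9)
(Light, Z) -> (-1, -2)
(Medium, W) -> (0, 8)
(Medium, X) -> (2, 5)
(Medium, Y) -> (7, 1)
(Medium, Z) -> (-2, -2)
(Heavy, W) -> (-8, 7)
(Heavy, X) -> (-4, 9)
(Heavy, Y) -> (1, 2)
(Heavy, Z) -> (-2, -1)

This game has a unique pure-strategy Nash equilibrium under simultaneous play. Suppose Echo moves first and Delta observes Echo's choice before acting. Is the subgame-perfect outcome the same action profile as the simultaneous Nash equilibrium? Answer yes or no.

no

Work backward from Delta's decision.
- W: BR = Light, leader payoff 2.
- X: BR = Medium, leader payoff 5.
- Y: BR = Medium, leader payoff 1.
- Z: BR = Zero, leader payoff 0.
Among 2, 5, 1, 0, the best is 5 at X. Subgame-perfect outcome: (Medium, X) with payoffs (2, 5).
Under simultaneous play:
Delta's best replies: W→Light; X→Medium; Y→Medium; Z→Zero.
Echo's best replies: Zero→Y; Light→W; Medium→W; Heavy→X.
The unique mutual best reply is (Light, W), giving (8, 2).
Sequential outcome (Medium, X) differs from the Nash profile (Light, W).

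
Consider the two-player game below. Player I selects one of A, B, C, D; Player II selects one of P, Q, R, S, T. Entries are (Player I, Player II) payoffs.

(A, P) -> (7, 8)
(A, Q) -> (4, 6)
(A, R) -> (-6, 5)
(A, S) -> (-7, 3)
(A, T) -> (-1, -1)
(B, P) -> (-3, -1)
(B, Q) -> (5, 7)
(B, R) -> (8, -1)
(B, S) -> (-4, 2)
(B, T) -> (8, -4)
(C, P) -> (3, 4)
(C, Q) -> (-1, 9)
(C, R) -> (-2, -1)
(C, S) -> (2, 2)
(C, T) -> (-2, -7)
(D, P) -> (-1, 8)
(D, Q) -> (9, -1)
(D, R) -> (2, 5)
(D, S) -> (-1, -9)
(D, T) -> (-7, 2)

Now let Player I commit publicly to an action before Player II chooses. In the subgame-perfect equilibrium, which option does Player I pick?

A

Work backward from Player II's decision.
- A: Player II compares 8, 6, 5, 3, -1 and picks P; Player I would get 7.
- B: Player II compares -1, 7, -1, 2, -4 and picks Q; Player I would get 5.
- C: Player II compares 4, 9, -1, 2, -7 and picks Q; Player I would get -1.
- D: Player II compares 8, -1, 5, -9, 2 and picks P; Player I would get -1.
Player I's induced payoffs are 7, 5, -1, -1, so Player I commits to A. Subgame-perfect outcome: (A, P) with payoffs (7, 8).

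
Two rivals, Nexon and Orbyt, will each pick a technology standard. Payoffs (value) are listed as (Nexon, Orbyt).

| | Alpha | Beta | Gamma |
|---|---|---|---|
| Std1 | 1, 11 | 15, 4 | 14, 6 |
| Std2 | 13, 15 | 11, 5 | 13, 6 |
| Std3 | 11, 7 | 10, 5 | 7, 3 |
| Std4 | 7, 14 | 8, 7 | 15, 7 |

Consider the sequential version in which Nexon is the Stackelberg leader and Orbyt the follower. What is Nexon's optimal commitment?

Std2

Orbyt best-responds to each possible Nexon move:
- Std1 → Orbyt plays Alpha (best of 11, 4, 6); Nexon gets 1.
- Std2 → Orbyt plays Alpha (best of 15, 5, 6); Nexon gets 13.
- Std3 → Orbyt plays Alpha (best of 7, 5, 3); Nexon gets 11.
- Std4 → Orbyt plays Alpha (best of 14, 7, 7); Nexon gets 7.
Maximizing over 1, 13, 11, 7, Nexon chooses Std2. Subgame-perfect outcome: (Std2, Alpha) with payoffs (13, 15).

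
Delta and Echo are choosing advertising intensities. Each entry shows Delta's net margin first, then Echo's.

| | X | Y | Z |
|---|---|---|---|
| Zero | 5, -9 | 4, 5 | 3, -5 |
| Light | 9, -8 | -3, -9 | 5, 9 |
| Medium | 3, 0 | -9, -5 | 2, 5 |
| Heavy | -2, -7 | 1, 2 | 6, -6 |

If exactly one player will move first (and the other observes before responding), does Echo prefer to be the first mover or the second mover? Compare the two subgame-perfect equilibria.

second

If Delta leads: Echo's best replies are Zero→Y, Light→Z, Medium→Z, Heavy→Y; Delta's induced payoffs 4, 5, 2, 1; outcome (Light, Z), payoffs (5, 9).
If Echo leads: Delta's best replies are X→Light, Y→Zero, Z→Heavy; Echo's induced payoffs -8, 5, -6; outcome (Zero, Y), payoffs (4, 5).
Echo gets 5 moving first and 9 moving second, so Echo prefers to move second.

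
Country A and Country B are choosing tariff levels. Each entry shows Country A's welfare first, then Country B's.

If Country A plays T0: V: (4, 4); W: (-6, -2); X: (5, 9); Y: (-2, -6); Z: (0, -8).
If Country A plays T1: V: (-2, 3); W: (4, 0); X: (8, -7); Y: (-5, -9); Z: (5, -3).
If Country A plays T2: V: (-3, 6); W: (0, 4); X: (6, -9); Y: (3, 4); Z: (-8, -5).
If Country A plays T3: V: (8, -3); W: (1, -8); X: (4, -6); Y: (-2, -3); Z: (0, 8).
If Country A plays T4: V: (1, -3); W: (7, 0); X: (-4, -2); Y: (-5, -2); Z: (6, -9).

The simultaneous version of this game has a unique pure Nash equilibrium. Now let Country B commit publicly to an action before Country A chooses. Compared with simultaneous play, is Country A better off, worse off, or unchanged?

worse off

Work backward from Country A's decision.
- V: BR = T3, leader payoff -3.
- W: BR = T4, leader payoff 0.
- X: BR = T1, leader payoff -7.
- Y: BR = T2, leader payoff 4.
- Z: BR = T4, leader payoff -9.
Among -3, 0, -7, 4, -9, the best is 4 at Y. Subgame-perfect outcome: (T2, Y) with payoffs (3, 4).
Under simultaneous play:
Country A's best replies: V→T3; W→T4; X→T1; Y→T2; Z→T4.
Country B's best replies: T0→X; T1→V; T2→V; T3→Z; T4→W.
The unique mutual best reply is (T4, W), giving (7, 0).
Country A earns 3 sequentially versus 7 at the Nash outcome: worse off.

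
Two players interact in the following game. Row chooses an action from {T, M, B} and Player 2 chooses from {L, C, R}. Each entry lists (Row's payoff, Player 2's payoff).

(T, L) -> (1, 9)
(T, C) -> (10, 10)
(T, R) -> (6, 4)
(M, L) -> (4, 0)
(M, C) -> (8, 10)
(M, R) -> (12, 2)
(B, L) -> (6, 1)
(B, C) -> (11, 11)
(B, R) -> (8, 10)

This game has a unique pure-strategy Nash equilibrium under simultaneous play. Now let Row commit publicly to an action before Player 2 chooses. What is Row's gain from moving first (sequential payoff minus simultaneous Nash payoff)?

Player 2 best-responds to each possible Row move:
- T: BR = C, leader payoff 10.
- M: BR = C, leader payoff 8.
- B: BR = C, leader payoff 11.
Among 10, 8, 11, the best is 11 at B. Subgame-perfect outcome: (B, C) with payoffs (11, 11).
Now find the simultaneous Nash equilibrium.
Row's best replies: L→B; C→B; R→M.
Player 2's best replies: T→C; M→C; B→C.
The unique mutual best reply is (B, C), giving (11, 11).
Row's commitment gain: 11 − 11 = 0.

0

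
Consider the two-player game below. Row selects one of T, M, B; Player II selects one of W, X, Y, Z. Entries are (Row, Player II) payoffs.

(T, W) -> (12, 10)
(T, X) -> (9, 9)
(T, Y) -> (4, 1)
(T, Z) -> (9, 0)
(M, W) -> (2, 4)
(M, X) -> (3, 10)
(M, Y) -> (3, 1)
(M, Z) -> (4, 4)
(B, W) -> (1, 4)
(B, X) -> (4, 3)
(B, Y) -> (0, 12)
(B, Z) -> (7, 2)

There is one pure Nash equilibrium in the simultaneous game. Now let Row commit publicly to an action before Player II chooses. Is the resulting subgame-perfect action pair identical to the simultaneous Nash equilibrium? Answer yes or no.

Player II best-responds to each possible Row move:
- T: Player II compares 10, 9, 1, 0 and picks W; Row would get 12.
- M: Player II compares 4, 10, 1, 4 and picks X; Row would get 3.
- B: Player II compares 4, 3, 12, 2 and picks Y; Row would get 0.
Row's induced payoffs are 12, 3, 0, so Row commits to T. Subgame-perfect outcome: (T, W) with payoffs (12, 10).
Under simultaneous play:
Row's best replies: W→T; X→T; Y→T; Z→T.
Player II's best replies: T→W; M→X; B→Y.
Only (T, W) has each player best-responding; Nash payoffs (12, 10).
Sequential outcome (T, W) coincides with the Nash profile (T, W).

yes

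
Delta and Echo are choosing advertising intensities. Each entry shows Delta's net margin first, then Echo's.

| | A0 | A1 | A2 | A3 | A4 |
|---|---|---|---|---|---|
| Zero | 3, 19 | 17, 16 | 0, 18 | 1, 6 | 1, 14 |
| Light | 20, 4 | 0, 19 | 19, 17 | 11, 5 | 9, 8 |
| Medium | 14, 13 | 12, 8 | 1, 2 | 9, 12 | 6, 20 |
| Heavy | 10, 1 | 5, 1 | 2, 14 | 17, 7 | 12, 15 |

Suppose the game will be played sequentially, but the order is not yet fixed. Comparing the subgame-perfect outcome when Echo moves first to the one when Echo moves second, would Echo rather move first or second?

first

If Delta leads: Echo's best replies are Zero→A0, Light→A1, Medium→A4, Heavy→A4; Delta's induced payoffs 3, 0, 6, 12; outcome (Heavy, A4), payoffs (12, 15).
If Echo leads: Delta's best replies are A0→Light, A1→Zero, A2→Light, A3→Heavy, A4→Heavy; Echo's induced payoffs 4, 16, 17, 7, 15; outcome (Light, A2), payoffs (19, 17).
Echo gets 17 moving first and 15 moving second, so Echo prefers to move first.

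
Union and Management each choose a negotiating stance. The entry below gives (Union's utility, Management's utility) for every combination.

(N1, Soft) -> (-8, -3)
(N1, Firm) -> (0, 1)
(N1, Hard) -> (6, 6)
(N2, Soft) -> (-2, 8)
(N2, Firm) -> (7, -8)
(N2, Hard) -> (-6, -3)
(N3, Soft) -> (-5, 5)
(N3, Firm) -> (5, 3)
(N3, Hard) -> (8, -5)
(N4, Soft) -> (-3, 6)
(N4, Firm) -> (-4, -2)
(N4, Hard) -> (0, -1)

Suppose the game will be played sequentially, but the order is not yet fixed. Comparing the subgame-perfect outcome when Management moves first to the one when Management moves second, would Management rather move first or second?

If Union leads: Management's best replies are N1→Hard, N2→Soft, N3→Soft, N4→Soft; Union's induced payoffs 6, -2, -5, -3; outcome (N1, Hard), payoffs (6, 6).
If Management leads: Union's best replies are Soft→N2, Firm→N2, Hard→N3; Management's induced payoffs 8, -8, -5; outcome (N2, Soft), payoffs (-2, 8).
Management gets 8 moving first and 6 moving second, so Management prefers to move first.

first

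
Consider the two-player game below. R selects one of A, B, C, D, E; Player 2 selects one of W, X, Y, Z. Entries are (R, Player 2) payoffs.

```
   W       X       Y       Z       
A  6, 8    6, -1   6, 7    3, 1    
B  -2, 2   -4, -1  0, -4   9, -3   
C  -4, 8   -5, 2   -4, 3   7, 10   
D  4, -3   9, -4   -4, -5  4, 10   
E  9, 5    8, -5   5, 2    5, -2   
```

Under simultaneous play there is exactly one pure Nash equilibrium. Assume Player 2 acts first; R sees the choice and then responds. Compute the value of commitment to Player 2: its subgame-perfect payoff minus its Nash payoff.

2

Solve by backward induction (Player 2 leads).
- W: R compares 6, -2, -4, 4, 9 and picks E; Player 2 would get 5.
- X: R compares 6, -4, -5, 9, 8 and picks D; Player 2 would get -4.
- Y: R compares 6, 0, -4, -4, 5 and picks A; Player 2 would get 7.
- Z: R compares 3, 9, 7, 4, 5 and picks B; Player 2 would get -3.
Player 2's induced payoffs are 5, -4, 7, -3, so Player 2 commits to Y. Subgame-perfect outcome: (A, Y) with payoffs (6, 7).
For the simultaneous game, intersect best replies.
R's best replies: W→E; X→D; Y→A; Z→B.
Player 2's best replies: A→W; B→W; C→Z; D→Z; E→W.
The unique mutual best reply is (E, W), giving (9, 5).
Player 2's commitment gain: 7 − 5 = 2.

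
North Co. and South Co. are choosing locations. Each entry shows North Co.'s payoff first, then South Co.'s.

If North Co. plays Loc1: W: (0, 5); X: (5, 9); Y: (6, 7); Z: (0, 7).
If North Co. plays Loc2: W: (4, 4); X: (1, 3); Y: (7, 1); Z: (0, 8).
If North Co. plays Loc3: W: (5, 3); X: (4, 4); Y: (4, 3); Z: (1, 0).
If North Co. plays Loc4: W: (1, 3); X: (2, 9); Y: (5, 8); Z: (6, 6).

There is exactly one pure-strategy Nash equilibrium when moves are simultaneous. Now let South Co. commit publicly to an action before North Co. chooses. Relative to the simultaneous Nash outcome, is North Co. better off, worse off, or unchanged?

unchanged

North Co. best-responds to each possible South Co. move:
- W: North Co. compares 0, 4, 5, 1 and picks Loc3; South Co. would get 3.
- X: North Co. compares 5, 1, 4, 2 and picks Loc1; South Co. would get 9.
- Y: North Co. compares 6, 7, 4, 5 and picks Loc2; South Co. would get 1.
- Z: North Co. compares 0, 0, 1, 6 and picks Loc4; South Co. would get 6.
Maximizing over 3, 9, 1, 6, South Co. chooses X. Subgame-perfect outcome: (Loc1, X) with payoffs (5, 9).
Now find the simultaneous Nash equilibrium.
North Co.'s best replies: W→Loc3; X→Loc1; Y→Loc2; Z→Loc4.
South Co.'s best replies: Loc1→X; Loc2→Z; Loc3→X; Loc4→X.
Only (Loc1, X) has each player best-responding; Nash payoffs (5, 9).
North Co. earns 5 sequentially versus 5 at the Nash outcome: unchanged.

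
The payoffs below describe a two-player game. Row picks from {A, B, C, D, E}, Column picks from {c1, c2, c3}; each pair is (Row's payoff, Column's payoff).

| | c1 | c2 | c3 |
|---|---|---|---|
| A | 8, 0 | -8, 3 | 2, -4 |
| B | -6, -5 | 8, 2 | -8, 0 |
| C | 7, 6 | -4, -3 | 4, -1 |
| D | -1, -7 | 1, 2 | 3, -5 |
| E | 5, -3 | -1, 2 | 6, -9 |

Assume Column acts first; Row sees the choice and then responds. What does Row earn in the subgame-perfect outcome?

8

Backward induction with Column moving first.
- c1 → Row plays A (best of 8, -6, 7, -1, 5); Column gets 0.
- c2 → Row plays B (best of -8, 8, -4, 1, -1); Column gets 2.
- c3 → Row plays E (best of 2, -8, 4, 3, 6); Column gets -9.
Among 0, 2, -9, the best is 2 at c2. Subgame-perfect outcome: (B, c2) with payoffs (8, 2).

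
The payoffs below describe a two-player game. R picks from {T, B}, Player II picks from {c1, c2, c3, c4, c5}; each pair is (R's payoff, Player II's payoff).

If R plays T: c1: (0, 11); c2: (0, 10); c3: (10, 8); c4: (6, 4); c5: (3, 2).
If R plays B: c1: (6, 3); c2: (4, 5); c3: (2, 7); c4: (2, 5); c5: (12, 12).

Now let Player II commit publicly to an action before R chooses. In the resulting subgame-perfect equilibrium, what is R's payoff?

12

R best-responds to each possible Player II move:
- c1: BR = B, leader payoff 3.
- c2: BR = B, leader payoff 5.
- c3: BR = T, leader payoff 8.
- c4: BR = T, leader payoff 4.
- c5: BR = B, leader payoff 12.
Among 3, 5, 8, 4, 12, the best is 12 at c5. Subgame-perfect outcome: (B, c5) with payoffs (12, 12).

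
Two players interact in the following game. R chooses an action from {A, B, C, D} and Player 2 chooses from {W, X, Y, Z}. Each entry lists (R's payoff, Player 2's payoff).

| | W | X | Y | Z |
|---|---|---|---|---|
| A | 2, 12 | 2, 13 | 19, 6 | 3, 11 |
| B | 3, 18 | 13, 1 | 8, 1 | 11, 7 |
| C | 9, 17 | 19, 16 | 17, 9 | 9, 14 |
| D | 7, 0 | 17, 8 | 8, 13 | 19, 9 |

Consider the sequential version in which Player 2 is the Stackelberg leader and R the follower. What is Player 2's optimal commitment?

R best-responds to each possible Player 2 move:
- W: BR = C, leader payoff 17.
- X: BR = C, leader payoff 16.
- Y: BR = A, leader payoff 6.
- Z: BR = D, leader payoff 9.
Among 17, 16, 6, 9, the best is 17 at W. Subgame-perfect outcome: (C, W) with payoffs (9, 17).

W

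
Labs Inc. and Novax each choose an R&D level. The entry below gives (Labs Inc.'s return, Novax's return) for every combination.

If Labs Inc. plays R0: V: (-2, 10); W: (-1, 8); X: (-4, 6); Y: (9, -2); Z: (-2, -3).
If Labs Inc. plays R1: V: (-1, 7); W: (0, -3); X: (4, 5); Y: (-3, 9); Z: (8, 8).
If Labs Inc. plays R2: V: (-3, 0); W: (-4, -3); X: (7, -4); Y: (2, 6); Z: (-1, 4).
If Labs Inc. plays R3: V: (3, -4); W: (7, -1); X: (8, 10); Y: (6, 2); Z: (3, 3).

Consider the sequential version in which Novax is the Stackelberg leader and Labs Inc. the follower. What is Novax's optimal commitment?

X

Backward induction with Novax moving first.
- V → Labs Inc. plays R3 (best of -2, -1, -3, 3); Novax gets -4.
- W → Labs Inc. plays R3 (best of -1, 0, -4, 7); Novax gets -1.
- X → Labs Inc. plays R3 (best of -4, 4, 7, 8); Novax gets 10.
- Y → Labs Inc. plays R0 (best of 9, -3, 2, 6); Novax gets -2.
- Z → Labs Inc. plays R1 (best of -2, 8, -1, 3); Novax gets 8.
Novax's induced payoffs are -4, -1, 10, -2, 8, so Novax commits to X. Subgame-perfect outcome: (R3, X) with payoffs (8, 10).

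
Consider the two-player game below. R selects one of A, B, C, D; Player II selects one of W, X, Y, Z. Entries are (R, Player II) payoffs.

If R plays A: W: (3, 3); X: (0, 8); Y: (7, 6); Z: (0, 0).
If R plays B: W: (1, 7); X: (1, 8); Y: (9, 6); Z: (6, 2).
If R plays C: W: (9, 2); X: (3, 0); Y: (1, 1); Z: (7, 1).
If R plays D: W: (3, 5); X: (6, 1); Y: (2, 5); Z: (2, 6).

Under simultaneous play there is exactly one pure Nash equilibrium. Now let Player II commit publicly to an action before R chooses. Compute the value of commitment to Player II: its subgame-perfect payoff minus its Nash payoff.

4

R best-responds to each possible Player II move:
- W → R plays C (best of 3, 1, 9, 3); Player II gets 2.
- X → R plays D (best of 0, 1, 3, 6); Player II gets 1.
- Y → R plays B (best of 7, 9, 1, 2); Player II gets 6.
- Z → R plays C (best of 0, 6, 7, 2); Player II gets 1.
Player II's induced payoffs are 2, 1, 6, 1, so Player II commits to Y. Subgame-perfect outcome: (B, Y) with payoffs (9, 6).
Now find the simultaneous Nash equilibrium.
R's best replies: W→C; X→D; Y→B; Z→C.
Player II's best replies: A→X; B→X; C→W; D→Z.
The unique mutual best reply is (C, W), giving (9, 2).
Player II's commitment gain: 6 − 2 = 4.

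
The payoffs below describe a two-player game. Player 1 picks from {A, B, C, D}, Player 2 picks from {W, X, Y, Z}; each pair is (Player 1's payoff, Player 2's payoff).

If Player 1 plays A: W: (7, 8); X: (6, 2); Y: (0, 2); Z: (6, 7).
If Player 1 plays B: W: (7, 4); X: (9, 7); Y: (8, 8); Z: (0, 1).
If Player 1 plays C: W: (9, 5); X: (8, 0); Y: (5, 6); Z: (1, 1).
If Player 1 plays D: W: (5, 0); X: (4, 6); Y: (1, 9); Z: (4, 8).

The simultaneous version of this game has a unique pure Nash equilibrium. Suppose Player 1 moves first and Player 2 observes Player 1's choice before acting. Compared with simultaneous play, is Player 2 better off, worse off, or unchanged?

Player 2 best-responds to each possible Player 1 move:
- A → Player 2 plays W (best of 8, 2, 2, 7); Player 1 gets 7.
- B → Player 2 plays Y (best of 4, 7, 8, 1); Player 1 gets 8.
- C → Player 2 plays Y (best of 5, 0, 6, 1); Player 1 gets 5.
- D → Player 2 plays Y (best of 0, 6, 9, 8); Player 1 gets 1.
Maximizing over 7, 8, 5, 1, Player 1 chooses B. Subgame-perfect outcome: (B, Y) with payoffs (8, 8).
For the simultaneous game, intersect best replies.
Player 1's best replies: W→C; X→B; Y→B; Z→A.
Player 2's best replies: A→W; B→Y; C→Y; D→Y.
The unique mutual best reply is (B, Y), giving (8, 8).
Player 2 earns 8 sequentially versus 8 at the Nash outcome: unchanged.

unchanged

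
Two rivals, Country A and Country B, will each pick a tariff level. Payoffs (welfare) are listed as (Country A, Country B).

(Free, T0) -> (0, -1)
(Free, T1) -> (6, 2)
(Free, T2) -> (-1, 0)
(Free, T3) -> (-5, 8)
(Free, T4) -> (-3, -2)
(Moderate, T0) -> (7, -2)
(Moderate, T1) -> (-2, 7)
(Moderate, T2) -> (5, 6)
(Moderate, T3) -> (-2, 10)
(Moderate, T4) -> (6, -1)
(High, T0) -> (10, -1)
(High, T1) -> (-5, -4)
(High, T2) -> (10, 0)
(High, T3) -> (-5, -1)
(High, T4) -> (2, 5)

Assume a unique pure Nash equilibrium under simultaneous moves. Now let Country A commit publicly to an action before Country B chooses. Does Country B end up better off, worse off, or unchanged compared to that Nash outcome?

Solve by backward induction (Country A leads).
- Free: Country B compares -1, 2, 0, 8, -2 and picks T3; Country A would get -5.
- Moderate: Country B compares -2, 7, 6, 10, -1 and picks T3; Country A would get -2.
- High: Country B compares -1, -4, 0, -1, 5 and picks T4; Country A would get 2.
Among -5, -2, 2, the best is 2 at High. Subgame-perfect outcome: (High, T4) with payoffs (2, 5).
For the simultaneous game, intersect best replies.
Country A's best replies: T0→High; T1→Free; T2→High; T3→Moderate; T4→Moderate.
Country B's best replies: Free→T3; Moderate→T3; High→T4.
The unique mutual best reply is (Moderate, T3), giving (-2, 10).
Country B earns 5 sequentially versus 10 at the Nash outcome: worse off.

worse off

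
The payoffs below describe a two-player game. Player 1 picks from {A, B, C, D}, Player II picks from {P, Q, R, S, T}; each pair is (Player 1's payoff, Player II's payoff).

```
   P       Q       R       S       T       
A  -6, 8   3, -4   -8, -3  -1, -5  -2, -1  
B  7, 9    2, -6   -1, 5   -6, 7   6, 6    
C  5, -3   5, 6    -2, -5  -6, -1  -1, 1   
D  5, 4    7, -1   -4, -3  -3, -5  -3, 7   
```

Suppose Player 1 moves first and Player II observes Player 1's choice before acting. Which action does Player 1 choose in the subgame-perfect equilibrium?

Solve by backward induction (Player 1 leads).
- A: BR = P, leader payoff -6.
- B: BR = P, leader payoff 7.
- C: BR = Q, leader payoff 5.
- D: BR = T, leader payoff -3.
Among -6, 7, 5, -3, the best is 7 at B. Subgame-perfect outcome: (B, P) with payoffs (7, 9).

B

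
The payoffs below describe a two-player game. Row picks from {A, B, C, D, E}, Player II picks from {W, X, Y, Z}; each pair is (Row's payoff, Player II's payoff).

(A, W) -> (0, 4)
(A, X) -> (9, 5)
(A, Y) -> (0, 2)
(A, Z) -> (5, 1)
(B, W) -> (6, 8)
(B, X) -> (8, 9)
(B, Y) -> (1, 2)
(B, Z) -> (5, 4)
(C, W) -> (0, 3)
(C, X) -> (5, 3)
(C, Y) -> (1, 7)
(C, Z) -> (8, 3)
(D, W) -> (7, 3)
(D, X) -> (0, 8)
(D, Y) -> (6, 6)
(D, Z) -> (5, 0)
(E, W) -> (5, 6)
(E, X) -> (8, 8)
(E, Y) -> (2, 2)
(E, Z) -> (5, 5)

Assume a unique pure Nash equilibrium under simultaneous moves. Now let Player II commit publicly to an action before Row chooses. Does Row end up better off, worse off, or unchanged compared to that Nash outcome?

Solve by backward induction (Player II leads).
- W → Row plays D (best of 0, 6, 0, 7, 5); Player II gets 3.
- X → Row plays A (best of 9, 8, 5, 0, 8); Player II gets 5.
- Y → Row plays D (best of 0, 1, 1, 6, 2); Player II gets 6.
- Z → Row plays C (best of 5, 5, 8, 5, 5); Player II gets 3.
Maximizing over 3, 5, 6, 3, Player II chooses Y. Subgame-perfect outcome: (D, Y) with payoffs (6, 6).
Under simultaneous play:
Row's best replies: W→D; X→A; Y→D; Z→C.
Player II's best replies: A→X; B→X; C→Y; D→X; E→X.
The unique mutual best reply is (A, X), giving (9, 5).
Row earns 6 sequentially versus 9 at the Nash outcome: worse off.

worse off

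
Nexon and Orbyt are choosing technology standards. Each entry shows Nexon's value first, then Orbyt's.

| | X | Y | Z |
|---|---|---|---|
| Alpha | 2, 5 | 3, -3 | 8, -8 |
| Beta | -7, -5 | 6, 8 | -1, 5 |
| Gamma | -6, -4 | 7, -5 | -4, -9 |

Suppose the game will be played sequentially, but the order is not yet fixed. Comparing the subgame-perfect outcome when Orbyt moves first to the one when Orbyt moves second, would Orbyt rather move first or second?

second

If Nexon leads: Orbyt's best replies are Alpha→X, Beta→Y, Gamma→X; Nexon's induced payoffs 2, 6, -6; outcome (Beta, Y), payoffs (6, 8).
If Orbyt leads: Nexon's best replies are X→Alpha, Y→Gamma, Z→Alpha; Orbyt's induced payoffs 5, -5, -8; outcome (Alpha, X), payoffs (2, 5).
Orbyt gets 5 moving first and 8 moving second, so Orbyt prefers to move second.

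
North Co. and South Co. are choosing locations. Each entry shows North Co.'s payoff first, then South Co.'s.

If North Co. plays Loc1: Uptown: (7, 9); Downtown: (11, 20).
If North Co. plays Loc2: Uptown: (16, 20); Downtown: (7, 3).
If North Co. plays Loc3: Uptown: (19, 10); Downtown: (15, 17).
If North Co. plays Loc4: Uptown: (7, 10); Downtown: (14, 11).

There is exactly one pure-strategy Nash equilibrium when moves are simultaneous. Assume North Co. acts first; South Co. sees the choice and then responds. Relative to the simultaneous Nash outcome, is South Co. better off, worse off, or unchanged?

Work backward from South Co.'s decision.
- Loc1: BR = Downtown, leader payoff 11.
- Loc2: BR = Uptown, leader payoff 16.
- Loc3: BR = Downtown, leader payoff 15.
- Loc4: BR = Downtown, leader payoff 14.
Among 11, 16, 15, 14, the best is 16 at Loc2. Subgame-perfect outcome: (Loc2, Uptown) with payoffs (16, 20).
Now find the simultaneous Nash equilibrium.
North Co.'s best replies: Uptown→Loc3; Downtown→Loc3.
South Co.'s best replies: Loc1→Downtown; Loc2→Uptown; Loc3→Downtown; Loc4→Downtown.
Only (Loc3, Downtown) has each player best-responding; Nash payoffs (15, 17).
South Co. earns 20 sequentially versus 17 at the Nash outcome: better off.

better off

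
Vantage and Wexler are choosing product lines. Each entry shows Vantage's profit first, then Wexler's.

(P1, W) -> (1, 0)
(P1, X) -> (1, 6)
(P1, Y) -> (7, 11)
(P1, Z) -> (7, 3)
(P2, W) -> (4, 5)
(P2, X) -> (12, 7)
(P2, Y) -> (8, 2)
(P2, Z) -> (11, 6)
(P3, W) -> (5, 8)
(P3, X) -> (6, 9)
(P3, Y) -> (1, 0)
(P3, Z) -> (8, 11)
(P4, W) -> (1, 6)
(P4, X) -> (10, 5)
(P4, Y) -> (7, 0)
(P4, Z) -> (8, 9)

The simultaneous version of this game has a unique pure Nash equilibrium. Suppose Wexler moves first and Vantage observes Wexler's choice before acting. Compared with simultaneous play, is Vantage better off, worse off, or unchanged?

Solve by backward induction (Wexler leads).
- W: Vantage compares 1, 4, 5, 1 and picks P3; Wexler would get 8.
- X: Vantage compares 1, 12, 6, 10 and picks P2; Wexler would get 7.
- Y: Vantage compares 7, 8, 1, 7 and picks P2; Wexler would get 2.
- Z: Vantage compares 7, 11, 8, 8 and picks P2; Wexler would get 6.
Wexler's induced payoffs are 8, 7, 2, 6, so Wexler commits to W. Subgame-perfect outcome: (P3, W) with payoffs (5, 8).
Under simultaneous play:
Vantage's best replies: W→P3; X→P2; Y→P2; Z→P2.
Wexler's best replies: P1→Y; P2→X; P3→Z; P4→Z.
Only (P2, X) has each player best-responding; Nash payoffs (12, 7).
Vantage earns 5 sequentially versus 12 at the Nash outcome: worse off.

worse off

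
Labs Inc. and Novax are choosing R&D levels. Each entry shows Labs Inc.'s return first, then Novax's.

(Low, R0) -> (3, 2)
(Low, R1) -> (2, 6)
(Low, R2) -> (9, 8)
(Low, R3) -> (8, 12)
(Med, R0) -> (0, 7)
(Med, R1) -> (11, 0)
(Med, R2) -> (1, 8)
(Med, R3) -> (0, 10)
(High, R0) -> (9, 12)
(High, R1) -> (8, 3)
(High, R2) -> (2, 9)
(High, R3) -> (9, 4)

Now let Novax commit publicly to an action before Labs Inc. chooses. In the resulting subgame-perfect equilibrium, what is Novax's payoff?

12

Solve by backward induction (Novax leads).
- R0: BR = High, leader payoff 12.
- R1: BR = Med, leader payoff 0.
- R2: BR = Low, leader payoff 8.
- R3: BR = High, leader payoff 4.
Novax's induced payoffs are 12, 0, 8, 4, so Novax commits to R0. Subgame-perfect outcome: (High, R0) with payoffs (9, 12).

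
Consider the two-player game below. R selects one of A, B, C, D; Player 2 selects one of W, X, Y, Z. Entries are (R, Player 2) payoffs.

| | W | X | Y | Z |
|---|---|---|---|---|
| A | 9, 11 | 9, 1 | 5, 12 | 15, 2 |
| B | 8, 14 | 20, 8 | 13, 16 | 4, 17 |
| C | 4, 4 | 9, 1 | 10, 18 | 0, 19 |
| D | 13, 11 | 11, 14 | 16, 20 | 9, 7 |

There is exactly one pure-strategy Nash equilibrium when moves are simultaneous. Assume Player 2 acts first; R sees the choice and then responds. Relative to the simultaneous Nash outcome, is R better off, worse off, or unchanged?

Work backward from R's decision.
- W → R plays D (best of 9, 8, 4, 13); Player 2 gets 11.
- X → R plays B (best of 9, 20, 9, 11); Player 2 gets 8.
- Y → R plays D (best of 5, 13, 10, 16); Player 2 gets 20.
- Z → R plays A (best of 15, 4, 0, 9); Player 2 gets 2.
Among 11, 8, 20, 2, the best is 20 at Y. Subgame-perfect outcome: (D, Y) with payoffs (16, 20).
Under simultaneous play:
R's best replies: W→D; X→B; Y→D; Z→A.
Player 2's best replies: A→Y; B→Z; C→Z; D→Y.
Only (D, Y) has each player best-responding; Nash payoffs (16, 20).
R earns 16 sequentially versus 16 at the Nash outcome: unchanged.

unchanged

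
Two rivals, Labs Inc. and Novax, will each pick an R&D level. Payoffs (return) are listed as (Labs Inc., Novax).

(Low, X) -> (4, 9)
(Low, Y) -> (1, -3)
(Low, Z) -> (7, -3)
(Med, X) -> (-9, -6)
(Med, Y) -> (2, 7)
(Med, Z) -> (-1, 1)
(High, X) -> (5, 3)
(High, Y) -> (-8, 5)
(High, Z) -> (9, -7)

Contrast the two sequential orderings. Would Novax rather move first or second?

If Labs Inc. leads: Novax's best replies are Low→X, Med→Y, High→Y; Labs Inc.'s induced payoffs 4, 2, -8; outcome (Low, X), payoffs (4, 9).
If Novax leads: Labs Inc.'s best replies are X→High, Y→Med, Z→High; Novax's induced payoffs 3, 7, -7; outcome (Med, Y), payoffs (2, 7).
Novax gets 7 moving first and 9 moving second, so Novax prefers to move second.

second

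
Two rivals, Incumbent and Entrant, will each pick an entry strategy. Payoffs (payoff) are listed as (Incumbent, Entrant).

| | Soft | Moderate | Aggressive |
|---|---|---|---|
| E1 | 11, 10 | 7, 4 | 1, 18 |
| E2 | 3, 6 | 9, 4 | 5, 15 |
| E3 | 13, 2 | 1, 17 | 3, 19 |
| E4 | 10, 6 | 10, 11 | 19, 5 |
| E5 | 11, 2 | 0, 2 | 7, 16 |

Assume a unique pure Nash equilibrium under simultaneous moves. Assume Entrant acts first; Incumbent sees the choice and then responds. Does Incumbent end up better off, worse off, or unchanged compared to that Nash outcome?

unchanged

Solve by backward induction (Entrant leads).
- Soft: BR = E3, leader payoff 2.
- Moderate: BR = E4, leader payoff 11.
- Aggressive: BR = E4, leader payoff 5.
Entrant's induced payoffs are 2, 11, 5, so Entrant commits to Moderate. Subgame-perfect outcome: (E4, Moderate) with payoffs (10, 11).
Now find the simultaneous Nash equilibrium.
Incumbent's best replies: Soft→E3; Moderate→E4; Aggressive→E4.
Entrant's best replies: E1→Aggressive; E2→Aggressive; E3→Aggressive; E4→Moderate; E5→Aggressive.
The unique mutual best reply is (E4, Moderate), giving (10, 11).
Incumbent earns 10 sequentially versus 10 at the Nash outcome: unchanged.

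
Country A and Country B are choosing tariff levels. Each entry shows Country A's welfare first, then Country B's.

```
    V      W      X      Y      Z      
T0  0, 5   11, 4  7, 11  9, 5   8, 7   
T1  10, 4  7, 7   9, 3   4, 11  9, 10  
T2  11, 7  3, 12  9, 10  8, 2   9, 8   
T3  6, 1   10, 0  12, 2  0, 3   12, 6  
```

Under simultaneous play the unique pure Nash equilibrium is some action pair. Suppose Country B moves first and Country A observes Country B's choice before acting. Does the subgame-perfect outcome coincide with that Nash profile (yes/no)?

no

Country A best-responds to each possible Country B move:
- V: BR = T2, leader payoff 7.
- W: BR = T0, leader payoff 4.
- X: BR = T3, leader payoff 2.
- Y: BR = T0, leader payoff 5.
- Z: BR = T3, leader payoff 6.
Maximizing over 7, 4, 2, 5, 6, Country B chooses V. Subgame-perfect outcome: (T2, V) with payoffs (11, 7).
Under simultaneous play:
Country A's best replies: V→T2; W→T0; X→T3; Y→T0; Z→T3.
Country B's best replies: T0→X; T1→Y; T2→W; T3→Z.
Only (T3, Z) has each player best-responding; Nash payoffs (12, 6).
Sequential outcome (T2, V) differs from the Nash profile (T3, Z).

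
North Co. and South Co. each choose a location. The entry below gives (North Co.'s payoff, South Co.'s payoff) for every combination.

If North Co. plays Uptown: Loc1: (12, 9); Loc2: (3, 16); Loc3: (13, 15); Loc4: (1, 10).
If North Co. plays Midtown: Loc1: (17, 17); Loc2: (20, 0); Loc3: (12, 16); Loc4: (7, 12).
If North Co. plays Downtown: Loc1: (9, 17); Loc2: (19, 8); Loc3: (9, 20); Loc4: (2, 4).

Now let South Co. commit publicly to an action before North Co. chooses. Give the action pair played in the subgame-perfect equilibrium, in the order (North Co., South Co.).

Work backward from North Co.'s decision.
- Loc1: BR = Midtown, leader payoff 17.
- Loc2: BR = Midtown, leader payoff 0.
- Loc3: BR = Uptown, leader payoff 15.
- Loc4: BR = Midtown, leader payoff 12.
South Co.'s induced payoffs are 17, 0, 15, 12, so South Co. commits to Loc1. Subgame-perfect outcome: (Midtown, Loc1) with payoffs (17, 17).

(Midtown, Loc1)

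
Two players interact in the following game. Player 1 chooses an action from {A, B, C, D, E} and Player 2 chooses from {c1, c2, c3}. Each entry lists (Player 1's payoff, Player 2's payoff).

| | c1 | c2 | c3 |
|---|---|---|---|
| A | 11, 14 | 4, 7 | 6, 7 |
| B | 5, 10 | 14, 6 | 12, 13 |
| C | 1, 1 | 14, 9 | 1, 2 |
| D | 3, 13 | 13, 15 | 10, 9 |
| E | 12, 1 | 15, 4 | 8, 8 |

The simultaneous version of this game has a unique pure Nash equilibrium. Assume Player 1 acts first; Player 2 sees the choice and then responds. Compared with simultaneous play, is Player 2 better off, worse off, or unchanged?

Work backward from Player 2's decision.
- A → Player 2 plays c1 (best of 14, 7, 7); Player 1 gets 11.
- B → Player 2 plays c3 (best of 10, 6, 13); Player 1 gets 12.
- C → Player 2 plays c2 (best of 1, 9, 2); Player 1 gets 14.
- D → Player 2 plays c2 (best of 13, 15, 9); Player 1 gets 13.
- E → Player 2 plays c3 (best of 1, 4, 8); Player 1 gets 8.
Player 1's induced payoffs are 11, 12, 14, 13, 8, so Player 1 commits to C. Subgame-perfect outcome: (C, c2) with payoffs (14, 9).
Under simultaneous play:
Player 1's best replies: c1→E; c2→E; c3→B.
Player 2's best replies: A→c1; B→c3; C→c2; D→c2; E→c3.
Only (B, c3) has each player best-responding; Nash payoffs (12, 13).
Player 2 earns 9 sequentially versus 13 at the Nash outcome: worse off.

worse off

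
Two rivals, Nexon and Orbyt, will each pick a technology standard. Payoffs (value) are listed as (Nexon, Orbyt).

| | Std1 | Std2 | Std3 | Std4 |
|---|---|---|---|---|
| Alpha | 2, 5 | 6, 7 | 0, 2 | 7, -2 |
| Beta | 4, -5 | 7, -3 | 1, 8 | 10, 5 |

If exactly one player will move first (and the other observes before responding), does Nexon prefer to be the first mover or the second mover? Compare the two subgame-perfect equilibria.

first

If Nexon leads: Orbyt's best replies are Alpha→Std2, Beta→Std3; Nexon's induced payoffs 6, 1; outcome (Alpha, Std2), payoffs (6, 7).
If Orbyt leads: Nexon's best replies are Std1→Beta, Std2→Beta, Std3→Beta, Std4→Beta; Orbyt's induced payoffs -5, -3, 8, 5; outcome (Beta, Std3), payoffs (1, 8).
Nexon gets 6 moving first and 1 moving second, so Nexon prefers to move first.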